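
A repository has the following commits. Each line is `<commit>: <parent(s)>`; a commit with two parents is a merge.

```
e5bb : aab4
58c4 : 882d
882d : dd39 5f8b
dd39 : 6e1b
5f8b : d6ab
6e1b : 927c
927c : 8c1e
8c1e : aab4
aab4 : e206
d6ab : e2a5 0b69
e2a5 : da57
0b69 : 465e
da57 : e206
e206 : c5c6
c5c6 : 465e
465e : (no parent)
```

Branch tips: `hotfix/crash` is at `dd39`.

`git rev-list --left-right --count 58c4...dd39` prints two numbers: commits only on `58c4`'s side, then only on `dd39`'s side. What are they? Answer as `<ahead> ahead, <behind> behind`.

Reachable from 58c4: {0b69, 465e, 58c4, 5f8b, 6e1b, 882d, 8c1e, 927c, aab4, c5c6, d6ab, da57, dd39, e206, e2a5}.
Reachable from dd39: {465e, 6e1b, 8c1e, 927c, aab4, c5c6, dd39, e206}.
Only in 58c4's history (ahead): {0b69, 58c4, 5f8b, 882d, d6ab, da57, e2a5} — 7.
Only in dd39's history (behind): {} — 0.

7 ahead, 0 behind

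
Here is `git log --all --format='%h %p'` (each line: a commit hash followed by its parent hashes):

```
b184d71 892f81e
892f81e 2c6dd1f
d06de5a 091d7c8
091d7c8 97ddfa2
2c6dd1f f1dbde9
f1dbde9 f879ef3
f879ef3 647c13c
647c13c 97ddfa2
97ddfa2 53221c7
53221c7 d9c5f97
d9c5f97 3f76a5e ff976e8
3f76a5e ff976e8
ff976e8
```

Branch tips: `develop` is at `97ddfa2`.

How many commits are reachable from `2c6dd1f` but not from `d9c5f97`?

Reachable from 2c6dd1f: {2c6dd1f, 3f76a5e, 53221c7, 647c13c, 97ddfa2, d9c5f97, f1dbde9, f879ef3, ff976e8}.
Reachable from d9c5f97: {3f76a5e, d9c5f97, ff976e8}.
In 2c6dd1f's history but not d9c5f97's: {2c6dd1f, 53221c7, 647c13c, 97ddfa2, f1dbde9, f879ef3} — 6 commits.

6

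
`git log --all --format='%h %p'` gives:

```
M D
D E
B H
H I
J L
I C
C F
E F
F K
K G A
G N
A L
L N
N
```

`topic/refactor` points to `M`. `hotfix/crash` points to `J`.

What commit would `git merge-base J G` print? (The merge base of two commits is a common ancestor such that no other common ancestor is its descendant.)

Ancestors of J: {J, L, N}.
Ancestors of G: {G, N}.
Common ancestors: {N}.
The only common ancestor is N, so it is the merge base.

N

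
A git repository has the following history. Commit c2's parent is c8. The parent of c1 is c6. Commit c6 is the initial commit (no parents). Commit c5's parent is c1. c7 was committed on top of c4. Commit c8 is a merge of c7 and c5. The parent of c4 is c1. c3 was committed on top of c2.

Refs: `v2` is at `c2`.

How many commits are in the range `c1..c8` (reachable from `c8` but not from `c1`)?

4

Reachable from c8: {c1, c4, c5, c6, c7, c8}.
Reachable from c1: {c1, c6}.
In c8's history but not c1's: {c4, c5, c7, c8} — 4 commits.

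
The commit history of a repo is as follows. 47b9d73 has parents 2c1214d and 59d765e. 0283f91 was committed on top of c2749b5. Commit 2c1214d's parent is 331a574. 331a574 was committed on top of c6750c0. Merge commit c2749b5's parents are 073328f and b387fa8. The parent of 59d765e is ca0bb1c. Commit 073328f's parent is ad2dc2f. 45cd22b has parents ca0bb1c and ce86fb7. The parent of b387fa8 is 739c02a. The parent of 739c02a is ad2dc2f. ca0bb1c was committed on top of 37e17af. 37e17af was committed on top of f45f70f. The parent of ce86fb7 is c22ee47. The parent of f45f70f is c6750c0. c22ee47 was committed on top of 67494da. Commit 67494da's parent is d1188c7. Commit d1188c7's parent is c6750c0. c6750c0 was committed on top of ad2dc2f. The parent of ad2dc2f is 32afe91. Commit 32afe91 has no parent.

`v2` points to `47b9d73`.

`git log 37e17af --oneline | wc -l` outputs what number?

5

Walking parent pointers from 37e17af: reachable set = {32afe91, 37e17af, ad2dc2f, c6750c0, f45f70f}.
That is 5 commits.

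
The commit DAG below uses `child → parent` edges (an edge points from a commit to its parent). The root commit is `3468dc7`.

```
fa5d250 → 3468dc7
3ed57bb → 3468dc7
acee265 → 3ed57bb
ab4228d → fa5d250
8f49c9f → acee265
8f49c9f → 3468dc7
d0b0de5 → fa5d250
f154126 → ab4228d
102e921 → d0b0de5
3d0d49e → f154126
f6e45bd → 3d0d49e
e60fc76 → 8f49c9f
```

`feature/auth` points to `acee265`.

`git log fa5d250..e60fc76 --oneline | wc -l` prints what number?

4

Reachable from e60fc76: {3468dc7, 3ed57bb, 8f49c9f, acee265, e60fc76}.
Reachable from fa5d250: {3468dc7, fa5d250}.
In e60fc76's history but not fa5d250's: {3ed57bb, 8f49c9f, acee265, e60fc76} — 4 commits.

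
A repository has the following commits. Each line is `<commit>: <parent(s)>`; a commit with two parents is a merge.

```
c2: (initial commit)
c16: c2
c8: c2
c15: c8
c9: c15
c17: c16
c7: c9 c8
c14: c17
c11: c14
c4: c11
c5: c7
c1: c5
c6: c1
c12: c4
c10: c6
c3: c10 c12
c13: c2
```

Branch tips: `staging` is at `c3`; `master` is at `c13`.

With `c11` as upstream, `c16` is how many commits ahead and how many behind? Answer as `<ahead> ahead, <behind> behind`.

0 ahead, 3 behind

Reachable from c16: {c16, c2}.
Reachable from c11: {c11, c14, c16, c17, c2}.
Only in c16's history (ahead): {} — 0.
Only in c11's history (behind): {c11, c14, c17} — 3.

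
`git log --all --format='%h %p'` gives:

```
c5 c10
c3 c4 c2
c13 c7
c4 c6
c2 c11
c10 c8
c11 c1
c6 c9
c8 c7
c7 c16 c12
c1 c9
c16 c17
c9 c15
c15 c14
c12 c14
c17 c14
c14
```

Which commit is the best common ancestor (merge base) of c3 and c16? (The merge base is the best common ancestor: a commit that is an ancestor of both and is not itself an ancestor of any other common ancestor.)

c14

Ancestors of c3: {c1, c11, c14, c15, c2, c3, c4, c6, c9}.
Ancestors of c16: {c14, c16, c17}.
Common ancestors: {c14}.
The only common ancestor is c14, so it is the merge base.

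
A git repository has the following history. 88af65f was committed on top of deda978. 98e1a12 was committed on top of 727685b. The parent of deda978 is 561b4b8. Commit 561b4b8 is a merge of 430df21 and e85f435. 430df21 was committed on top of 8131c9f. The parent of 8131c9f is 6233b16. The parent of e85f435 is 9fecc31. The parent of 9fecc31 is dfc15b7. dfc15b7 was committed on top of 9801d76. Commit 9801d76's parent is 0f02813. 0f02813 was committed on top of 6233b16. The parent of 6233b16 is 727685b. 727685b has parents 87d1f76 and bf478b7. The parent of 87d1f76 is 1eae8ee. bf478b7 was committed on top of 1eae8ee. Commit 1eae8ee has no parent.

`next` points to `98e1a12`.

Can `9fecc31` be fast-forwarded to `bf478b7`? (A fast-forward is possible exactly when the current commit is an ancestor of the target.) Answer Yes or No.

A fast-forward from 9fecc31 to bf478b7 is possible iff 9fecc31 is an ancestor of bf478b7.
Ancestors of bf478b7: {1eae8ee, bf478b7}.
9fecc31 is not among them, so fast-forward is not possible.

No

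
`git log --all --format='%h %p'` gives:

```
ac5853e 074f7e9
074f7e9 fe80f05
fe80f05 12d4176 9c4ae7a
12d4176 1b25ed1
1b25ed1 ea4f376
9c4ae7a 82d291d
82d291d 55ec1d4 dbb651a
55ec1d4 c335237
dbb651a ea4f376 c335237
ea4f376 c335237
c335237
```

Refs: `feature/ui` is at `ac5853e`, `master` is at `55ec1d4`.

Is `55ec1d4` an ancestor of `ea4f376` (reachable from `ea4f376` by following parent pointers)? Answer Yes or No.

No

Ancestors of ea4f376: {c335237, ea4f376}.
55ec1d4 is not in that set, so it is not an ancestor of ea4f376.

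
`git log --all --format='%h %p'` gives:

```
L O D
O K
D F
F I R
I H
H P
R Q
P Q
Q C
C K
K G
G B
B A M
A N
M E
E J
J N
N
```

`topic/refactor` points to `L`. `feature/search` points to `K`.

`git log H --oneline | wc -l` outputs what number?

12

Walking parent pointers from H: reachable set = {A, B, C, E, G, H, J, K, M, N, P, Q}.
That is 12 commits.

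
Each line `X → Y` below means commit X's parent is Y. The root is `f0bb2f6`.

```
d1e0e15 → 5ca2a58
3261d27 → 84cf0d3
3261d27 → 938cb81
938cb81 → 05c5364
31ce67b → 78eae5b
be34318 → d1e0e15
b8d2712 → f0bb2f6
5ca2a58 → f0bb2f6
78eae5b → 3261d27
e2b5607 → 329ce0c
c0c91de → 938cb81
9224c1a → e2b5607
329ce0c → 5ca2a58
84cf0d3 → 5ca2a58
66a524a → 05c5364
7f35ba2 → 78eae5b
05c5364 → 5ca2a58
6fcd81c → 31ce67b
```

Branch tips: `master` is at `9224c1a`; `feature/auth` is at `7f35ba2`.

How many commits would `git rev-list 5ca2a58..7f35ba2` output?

6

Reachable from 7f35ba2: {05c5364, 3261d27, 5ca2a58, 78eae5b, 7f35ba2, 84cf0d3, 938cb81, f0bb2f6}.
Reachable from 5ca2a58: {5ca2a58, f0bb2f6}.
In 7f35ba2's history but not 5ca2a58's: {05c5364, 3261d27, 78eae5b, 7f35ba2, 84cf0d3, 938cb81} — 6 commits.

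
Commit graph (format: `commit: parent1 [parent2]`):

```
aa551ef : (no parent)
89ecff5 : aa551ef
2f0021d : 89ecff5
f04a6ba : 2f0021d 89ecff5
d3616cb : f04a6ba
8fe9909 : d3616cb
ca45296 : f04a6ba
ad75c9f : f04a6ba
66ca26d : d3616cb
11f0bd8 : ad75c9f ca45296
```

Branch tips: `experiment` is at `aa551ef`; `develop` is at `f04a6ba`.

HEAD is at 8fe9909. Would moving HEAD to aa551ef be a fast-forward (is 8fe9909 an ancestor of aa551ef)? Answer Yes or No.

No

A fast-forward from 8fe9909 to aa551ef is possible iff 8fe9909 is an ancestor of aa551ef.
Ancestors of aa551ef: {aa551ef}.
8fe9909 is not among them, so fast-forward is not possible.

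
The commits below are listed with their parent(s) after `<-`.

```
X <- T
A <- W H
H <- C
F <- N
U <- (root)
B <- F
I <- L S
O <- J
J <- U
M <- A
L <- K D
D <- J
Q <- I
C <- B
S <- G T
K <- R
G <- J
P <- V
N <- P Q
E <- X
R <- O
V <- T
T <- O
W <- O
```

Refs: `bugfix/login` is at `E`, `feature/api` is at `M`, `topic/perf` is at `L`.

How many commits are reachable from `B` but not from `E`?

Reachable from B: {B, D, F, G, I, J, K, L, N, O, P, Q, R, S, T, U, V}.
Reachable from E: {E, J, O, T, U, X}.
In B's history but not E's: {B, D, F, G, I, K, L, N, P, Q, R, S, V} — 13 commits.

13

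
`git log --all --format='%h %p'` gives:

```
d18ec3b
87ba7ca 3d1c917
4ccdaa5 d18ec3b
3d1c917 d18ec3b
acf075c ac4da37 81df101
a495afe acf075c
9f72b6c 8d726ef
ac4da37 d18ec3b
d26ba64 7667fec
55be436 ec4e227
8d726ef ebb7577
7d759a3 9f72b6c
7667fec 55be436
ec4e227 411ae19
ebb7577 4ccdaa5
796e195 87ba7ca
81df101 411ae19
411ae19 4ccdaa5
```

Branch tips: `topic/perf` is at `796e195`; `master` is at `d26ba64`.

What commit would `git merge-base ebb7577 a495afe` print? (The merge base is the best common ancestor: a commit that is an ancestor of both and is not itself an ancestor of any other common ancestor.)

Ancestors of ebb7577: {4ccdaa5, d18ec3b, ebb7577}.
Ancestors of a495afe: {411ae19, 4ccdaa5, 81df101, a495afe, ac4da37, acf075c, d18ec3b}.
Common ancestors: {4ccdaa5, d18ec3b}.
Among these, 4ccdaa5 is not an ancestor of any other common ancestor — it is the merge base.

4ccdaa5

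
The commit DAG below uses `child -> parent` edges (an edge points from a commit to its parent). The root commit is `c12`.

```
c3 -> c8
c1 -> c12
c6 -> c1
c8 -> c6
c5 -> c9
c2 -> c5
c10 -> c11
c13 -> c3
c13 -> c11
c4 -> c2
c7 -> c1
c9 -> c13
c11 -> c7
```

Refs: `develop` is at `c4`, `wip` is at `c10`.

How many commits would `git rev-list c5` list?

10

Walking parent pointers from c5: reachable set = {c1, c11, c12, c13, c3, c5, c6, c7, c8, c9}.
That is 10 commits.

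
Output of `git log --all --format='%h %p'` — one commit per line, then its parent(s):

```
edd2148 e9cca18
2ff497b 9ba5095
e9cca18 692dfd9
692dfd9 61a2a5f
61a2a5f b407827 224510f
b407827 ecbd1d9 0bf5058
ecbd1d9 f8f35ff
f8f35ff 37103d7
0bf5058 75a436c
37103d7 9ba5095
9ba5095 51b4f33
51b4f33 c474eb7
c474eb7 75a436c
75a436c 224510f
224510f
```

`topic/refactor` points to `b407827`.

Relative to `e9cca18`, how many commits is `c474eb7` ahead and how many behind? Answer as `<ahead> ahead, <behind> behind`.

0 ahead, 10 behind

Reachable from c474eb7: {224510f, 75a436c, c474eb7}.
Reachable from e9cca18: {0bf5058, 224510f, 37103d7, 51b4f33, 61a2a5f, 692dfd9, 75a436c, 9ba5095, b407827, c474eb7, e9cca18, ecbd1d9, f8f35ff}.
Only in c474eb7's history (ahead): {} — 0.
Only in e9cca18's history (behind): {0bf5058, 37103d7, 51b4f33, 61a2a5f, 692dfd9, 9ba5095, b407827, e9cca18, ecbd1d9, f8f35ff} — 10.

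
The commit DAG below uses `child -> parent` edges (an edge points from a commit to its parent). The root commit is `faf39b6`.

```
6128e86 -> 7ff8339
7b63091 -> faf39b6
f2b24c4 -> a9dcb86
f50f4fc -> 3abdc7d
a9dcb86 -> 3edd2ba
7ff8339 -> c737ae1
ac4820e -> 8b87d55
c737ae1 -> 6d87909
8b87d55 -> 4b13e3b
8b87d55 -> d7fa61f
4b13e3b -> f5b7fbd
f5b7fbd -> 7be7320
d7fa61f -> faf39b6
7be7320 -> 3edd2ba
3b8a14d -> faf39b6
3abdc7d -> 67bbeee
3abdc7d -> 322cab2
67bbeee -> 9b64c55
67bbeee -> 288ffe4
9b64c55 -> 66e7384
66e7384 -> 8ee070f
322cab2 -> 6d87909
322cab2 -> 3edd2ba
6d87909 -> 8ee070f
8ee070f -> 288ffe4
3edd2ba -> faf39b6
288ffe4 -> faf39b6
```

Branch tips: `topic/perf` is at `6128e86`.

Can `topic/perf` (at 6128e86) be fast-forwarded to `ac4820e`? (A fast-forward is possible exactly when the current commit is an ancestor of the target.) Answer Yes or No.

A fast-forward from 6128e86 to ac4820e is possible iff 6128e86 is an ancestor of ac4820e.
Ancestors of ac4820e: {3edd2ba, 4b13e3b, 7be7320, 8b87d55, ac4820e, d7fa61f, f5b7fbd, faf39b6}.
6128e86 is not among them, so fast-forward is not possible.

No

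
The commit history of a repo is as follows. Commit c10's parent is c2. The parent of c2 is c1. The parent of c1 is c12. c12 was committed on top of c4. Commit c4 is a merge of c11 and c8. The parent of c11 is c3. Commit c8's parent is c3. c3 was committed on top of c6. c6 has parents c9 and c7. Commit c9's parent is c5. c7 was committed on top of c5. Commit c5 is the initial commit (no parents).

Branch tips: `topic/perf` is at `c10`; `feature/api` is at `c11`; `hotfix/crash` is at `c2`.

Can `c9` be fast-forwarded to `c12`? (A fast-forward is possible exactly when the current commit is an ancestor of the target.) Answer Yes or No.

A fast-forward from c9 to c12 is possible iff c9 is an ancestor of c12.
Ancestors of c12: {c11, c12, c3, c4, c5, c6, c7, c8, c9}.
c9 is among them, so fast-forward is possible.

Yes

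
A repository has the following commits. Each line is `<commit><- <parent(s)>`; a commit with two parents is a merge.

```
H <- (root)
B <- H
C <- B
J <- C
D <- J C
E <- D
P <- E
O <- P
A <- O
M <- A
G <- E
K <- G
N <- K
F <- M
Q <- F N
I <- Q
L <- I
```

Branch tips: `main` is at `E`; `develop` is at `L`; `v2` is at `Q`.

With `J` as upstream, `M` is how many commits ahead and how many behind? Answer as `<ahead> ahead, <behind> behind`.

6 ahead, 0 behind

Reachable from M: {A, B, C, D, E, H, J, M, O, P}.
Reachable from J: {B, C, H, J}.
Only in M's history (ahead): {A, D, E, M, O, P} — 6.
Only in J's history (behind): {} — 0.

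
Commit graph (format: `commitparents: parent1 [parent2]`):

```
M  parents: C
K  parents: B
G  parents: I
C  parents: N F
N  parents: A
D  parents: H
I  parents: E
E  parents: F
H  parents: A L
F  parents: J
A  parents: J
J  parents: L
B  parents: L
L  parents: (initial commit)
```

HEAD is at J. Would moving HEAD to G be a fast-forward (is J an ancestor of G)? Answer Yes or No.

A fast-forward from J to G is possible iff J is an ancestor of G.
Ancestors of G: {E, F, G, I, J, L}.
J is among them, so fast-forward is possible.

Yes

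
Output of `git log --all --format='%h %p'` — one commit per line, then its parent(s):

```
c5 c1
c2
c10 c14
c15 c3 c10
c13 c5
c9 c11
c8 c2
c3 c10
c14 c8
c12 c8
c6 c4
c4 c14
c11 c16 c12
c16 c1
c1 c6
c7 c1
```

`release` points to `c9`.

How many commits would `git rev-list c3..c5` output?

Reachable from c5: {c1, c14, c2, c4, c5, c6, c8}.
Reachable from c3: {c10, c14, c2, c3, c8}.
In c5's history but not c3's: {c1, c4, c5, c6} — 4 commits.

4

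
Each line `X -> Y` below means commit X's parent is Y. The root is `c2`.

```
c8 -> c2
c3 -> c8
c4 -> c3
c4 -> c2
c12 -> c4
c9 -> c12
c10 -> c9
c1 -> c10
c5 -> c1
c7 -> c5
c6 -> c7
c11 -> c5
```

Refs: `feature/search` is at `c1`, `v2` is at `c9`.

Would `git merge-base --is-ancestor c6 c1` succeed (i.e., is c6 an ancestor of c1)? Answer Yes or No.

Ancestors of c1: {c1, c10, c12, c2, c3, c4, c8, c9}.
c6 is not in that set, so it is not an ancestor of c1.

No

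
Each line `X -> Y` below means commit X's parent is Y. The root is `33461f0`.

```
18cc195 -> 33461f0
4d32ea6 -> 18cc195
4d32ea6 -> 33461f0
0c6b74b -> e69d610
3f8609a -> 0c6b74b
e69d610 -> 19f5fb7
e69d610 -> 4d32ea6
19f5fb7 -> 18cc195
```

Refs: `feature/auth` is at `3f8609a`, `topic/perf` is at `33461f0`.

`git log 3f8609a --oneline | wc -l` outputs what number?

7

Walking parent pointers from 3f8609a: reachable set = {0c6b74b, 18cc195, 19f5fb7, 33461f0, 3f8609a, 4d32ea6, e69d610}.
That is 7 commits.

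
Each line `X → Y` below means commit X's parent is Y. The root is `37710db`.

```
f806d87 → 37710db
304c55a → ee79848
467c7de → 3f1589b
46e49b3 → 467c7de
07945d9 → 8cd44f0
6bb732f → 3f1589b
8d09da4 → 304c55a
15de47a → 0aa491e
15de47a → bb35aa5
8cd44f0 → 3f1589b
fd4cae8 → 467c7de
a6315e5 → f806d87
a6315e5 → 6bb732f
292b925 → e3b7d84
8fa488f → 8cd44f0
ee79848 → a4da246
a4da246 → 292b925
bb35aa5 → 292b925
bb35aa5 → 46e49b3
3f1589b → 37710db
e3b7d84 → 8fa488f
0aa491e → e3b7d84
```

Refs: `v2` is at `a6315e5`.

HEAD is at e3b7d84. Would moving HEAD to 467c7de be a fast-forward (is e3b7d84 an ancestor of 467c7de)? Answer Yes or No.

No

A fast-forward from e3b7d84 to 467c7de is possible iff e3b7d84 is an ancestor of 467c7de.
Ancestors of 467c7de: {37710db, 3f1589b, 467c7de}.
e3b7d84 is not among them, so fast-forward is not possible.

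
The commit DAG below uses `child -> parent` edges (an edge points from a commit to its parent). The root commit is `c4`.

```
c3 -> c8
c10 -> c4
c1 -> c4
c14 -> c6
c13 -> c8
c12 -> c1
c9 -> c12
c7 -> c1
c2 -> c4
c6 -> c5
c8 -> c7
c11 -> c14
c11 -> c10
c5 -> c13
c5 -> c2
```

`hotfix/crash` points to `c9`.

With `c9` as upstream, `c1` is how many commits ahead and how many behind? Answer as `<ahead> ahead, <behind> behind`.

0 ahead, 2 behind

Reachable from c1: {c1, c4}.
Reachable from c9: {c1, c12, c4, c9}.
Only in c1's history (ahead): {} — 0.
Only in c9's history (behind): {c12, c9} — 2.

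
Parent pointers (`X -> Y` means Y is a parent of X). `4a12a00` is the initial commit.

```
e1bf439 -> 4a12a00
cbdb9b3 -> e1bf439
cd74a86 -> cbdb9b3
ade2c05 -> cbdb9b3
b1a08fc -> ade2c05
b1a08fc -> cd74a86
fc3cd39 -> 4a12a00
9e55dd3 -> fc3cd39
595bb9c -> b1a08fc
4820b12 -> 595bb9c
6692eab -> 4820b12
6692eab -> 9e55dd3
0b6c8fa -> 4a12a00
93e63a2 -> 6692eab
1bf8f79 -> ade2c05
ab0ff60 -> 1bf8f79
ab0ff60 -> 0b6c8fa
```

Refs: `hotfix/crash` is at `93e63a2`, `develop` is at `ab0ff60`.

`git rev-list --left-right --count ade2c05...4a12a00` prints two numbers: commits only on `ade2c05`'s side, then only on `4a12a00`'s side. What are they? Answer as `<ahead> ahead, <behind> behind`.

3 ahead, 0 behind

Reachable from ade2c05: {4a12a00, ade2c05, cbdb9b3, e1bf439}.
Reachable from 4a12a00: {4a12a00}.
Only in ade2c05's history (ahead): {ade2c05, cbdb9b3, e1bf439} — 3.
Only in 4a12a00's history (behind): {} — 0.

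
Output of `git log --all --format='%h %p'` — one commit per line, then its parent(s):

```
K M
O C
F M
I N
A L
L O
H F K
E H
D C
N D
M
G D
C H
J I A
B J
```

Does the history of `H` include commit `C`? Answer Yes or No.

No

Ancestors of H: {F, H, K, M}.
C is not in that set, so it is not an ancestor of H.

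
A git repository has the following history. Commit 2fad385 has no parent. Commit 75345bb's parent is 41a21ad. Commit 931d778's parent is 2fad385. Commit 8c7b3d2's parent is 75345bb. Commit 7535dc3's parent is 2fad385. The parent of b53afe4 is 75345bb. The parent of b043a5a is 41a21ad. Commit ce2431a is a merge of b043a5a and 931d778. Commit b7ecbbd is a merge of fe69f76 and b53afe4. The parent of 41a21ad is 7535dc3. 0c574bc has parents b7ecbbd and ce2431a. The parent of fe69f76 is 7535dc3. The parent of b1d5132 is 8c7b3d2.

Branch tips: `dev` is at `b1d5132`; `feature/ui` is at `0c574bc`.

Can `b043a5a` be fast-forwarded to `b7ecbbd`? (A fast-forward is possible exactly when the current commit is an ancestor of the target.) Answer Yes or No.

A fast-forward from b043a5a to b7ecbbd is possible iff b043a5a is an ancestor of b7ecbbd.
Ancestors of b7ecbbd: {2fad385, 41a21ad, 75345bb, 7535dc3, b53afe4, b7ecbbd, fe69f76}.
b043a5a is not among them, so fast-forward is not possible.

No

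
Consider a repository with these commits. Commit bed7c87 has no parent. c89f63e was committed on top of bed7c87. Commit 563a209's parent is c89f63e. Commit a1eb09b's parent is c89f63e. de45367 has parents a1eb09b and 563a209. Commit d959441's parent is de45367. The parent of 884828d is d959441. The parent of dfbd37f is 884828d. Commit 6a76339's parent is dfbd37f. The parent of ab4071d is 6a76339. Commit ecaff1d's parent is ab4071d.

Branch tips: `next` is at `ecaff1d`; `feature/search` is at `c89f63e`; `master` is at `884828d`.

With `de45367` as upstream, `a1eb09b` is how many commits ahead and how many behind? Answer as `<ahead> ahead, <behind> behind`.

0 ahead, 2 behind

Reachable from a1eb09b: {a1eb09b, bed7c87, c89f63e}.
Reachable from de45367: {563a209, a1eb09b, bed7c87, c89f63e, de45367}.
Only in a1eb09b's history (ahead): {} — 0.
Only in de45367's history (behind): {563a209, de45367} — 2.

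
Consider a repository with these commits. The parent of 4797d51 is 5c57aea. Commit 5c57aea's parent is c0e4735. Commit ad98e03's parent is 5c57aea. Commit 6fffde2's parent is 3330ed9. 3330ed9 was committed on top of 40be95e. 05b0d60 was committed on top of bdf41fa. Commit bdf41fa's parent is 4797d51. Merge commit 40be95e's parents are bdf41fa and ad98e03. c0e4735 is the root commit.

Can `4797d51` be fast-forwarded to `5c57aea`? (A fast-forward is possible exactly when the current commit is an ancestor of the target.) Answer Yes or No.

A fast-forward from 4797d51 to 5c57aea is possible iff 4797d51 is an ancestor of 5c57aea.
Ancestors of 5c57aea: {5c57aea, c0e4735}.
4797d51 is not among them, so fast-forward is not possible.

No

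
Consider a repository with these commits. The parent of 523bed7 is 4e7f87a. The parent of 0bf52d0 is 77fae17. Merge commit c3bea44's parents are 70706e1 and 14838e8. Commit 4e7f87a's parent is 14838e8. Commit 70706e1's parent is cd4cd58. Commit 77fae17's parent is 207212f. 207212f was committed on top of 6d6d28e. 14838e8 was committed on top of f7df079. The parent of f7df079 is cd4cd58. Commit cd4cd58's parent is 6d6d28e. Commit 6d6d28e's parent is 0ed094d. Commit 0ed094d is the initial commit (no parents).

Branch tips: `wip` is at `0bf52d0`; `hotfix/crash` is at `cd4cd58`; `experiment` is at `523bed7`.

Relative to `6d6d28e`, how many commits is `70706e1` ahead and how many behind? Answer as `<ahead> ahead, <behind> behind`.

Reachable from 70706e1: {0ed094d, 6d6d28e, 70706e1, cd4cd58}.
Reachable from 6d6d28e: {0ed094d, 6d6d28e}.
Only in 70706e1's history (ahead): {70706e1, cd4cd58} — 2.
Only in 6d6d28e's history (behind): {} — 0.

2 ahead, 0 behind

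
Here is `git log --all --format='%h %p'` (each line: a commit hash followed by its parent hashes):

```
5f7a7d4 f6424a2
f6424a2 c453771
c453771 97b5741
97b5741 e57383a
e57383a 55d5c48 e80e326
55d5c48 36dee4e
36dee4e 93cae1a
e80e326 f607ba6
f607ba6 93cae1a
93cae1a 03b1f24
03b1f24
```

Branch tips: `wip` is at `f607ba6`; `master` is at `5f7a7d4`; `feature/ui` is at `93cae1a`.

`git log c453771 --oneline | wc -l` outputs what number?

Walking parent pointers from c453771: reachable set = {03b1f24, 36dee4e, 55d5c48, 93cae1a, 97b5741, c453771, e57383a, e80e326, f607ba6}.
That is 9 commits.

9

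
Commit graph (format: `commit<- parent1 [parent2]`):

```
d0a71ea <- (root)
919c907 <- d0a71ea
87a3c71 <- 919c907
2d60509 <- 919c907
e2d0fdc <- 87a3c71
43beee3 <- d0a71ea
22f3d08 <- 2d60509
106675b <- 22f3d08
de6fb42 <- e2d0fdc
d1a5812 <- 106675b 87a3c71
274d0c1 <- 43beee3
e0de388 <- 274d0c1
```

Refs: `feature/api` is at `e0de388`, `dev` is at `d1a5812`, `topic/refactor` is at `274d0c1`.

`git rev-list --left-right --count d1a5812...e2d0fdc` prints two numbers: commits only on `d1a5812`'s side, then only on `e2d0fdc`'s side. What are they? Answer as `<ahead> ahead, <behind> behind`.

Reachable from d1a5812: {106675b, 22f3d08, 2d60509, 87a3c71, 919c907, d0a71ea, d1a5812}.
Reachable from e2d0fdc: {87a3c71, 919c907, d0a71ea, e2d0fdc}.
Only in d1a5812's history (ahead): {106675b, 22f3d08, 2d60509, d1a5812} — 4.
Only in e2d0fdc's history (behind): {e2d0fdc} — 1.

4 ahead, 1 behind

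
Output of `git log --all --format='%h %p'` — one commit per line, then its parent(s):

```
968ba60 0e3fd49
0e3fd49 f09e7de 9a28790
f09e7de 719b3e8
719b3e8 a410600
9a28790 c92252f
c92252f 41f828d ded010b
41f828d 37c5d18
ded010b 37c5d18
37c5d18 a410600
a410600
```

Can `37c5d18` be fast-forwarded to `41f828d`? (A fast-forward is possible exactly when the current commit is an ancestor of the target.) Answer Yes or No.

A fast-forward from 37c5d18 to 41f828d is possible iff 37c5d18 is an ancestor of 41f828d.
Ancestors of 41f828d: {37c5d18, 41f828d, a410600}.
37c5d18 is among them, so fast-forward is possible.

Yes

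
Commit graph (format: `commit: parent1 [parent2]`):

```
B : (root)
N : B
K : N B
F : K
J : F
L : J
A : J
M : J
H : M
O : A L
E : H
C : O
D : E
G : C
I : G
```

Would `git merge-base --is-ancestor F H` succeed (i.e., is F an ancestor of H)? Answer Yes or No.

Ancestors of H (commits reachable by following parents): {B, F, H, J, K, M, N}.
F is in that set, so it is an ancestor of H.

Yes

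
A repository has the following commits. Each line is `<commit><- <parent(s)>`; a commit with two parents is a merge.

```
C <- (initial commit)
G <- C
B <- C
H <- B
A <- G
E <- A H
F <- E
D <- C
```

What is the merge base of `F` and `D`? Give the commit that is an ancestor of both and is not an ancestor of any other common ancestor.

Ancestors of F: {A, B, C, E, F, G, H}.
Ancestors of D: {C, D}.
Common ancestors: {C}.
The only common ancestor is C, so it is the merge base.

C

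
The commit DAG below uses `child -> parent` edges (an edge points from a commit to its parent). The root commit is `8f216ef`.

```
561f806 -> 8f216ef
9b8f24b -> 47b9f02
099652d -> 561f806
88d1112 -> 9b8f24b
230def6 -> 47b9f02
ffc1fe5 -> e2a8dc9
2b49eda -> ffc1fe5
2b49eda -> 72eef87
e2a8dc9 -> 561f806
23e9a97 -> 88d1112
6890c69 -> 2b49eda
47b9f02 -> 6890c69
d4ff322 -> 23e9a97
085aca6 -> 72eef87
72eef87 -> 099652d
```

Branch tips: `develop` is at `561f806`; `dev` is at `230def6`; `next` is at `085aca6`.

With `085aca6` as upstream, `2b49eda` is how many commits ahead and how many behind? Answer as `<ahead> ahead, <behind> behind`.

3 ahead, 1 behind

Reachable from 2b49eda: {099652d, 2b49eda, 561f806, 72eef87, 8f216ef, e2a8dc9, ffc1fe5}.
Reachable from 085aca6: {085aca6, 099652d, 561f806, 72eef87, 8f216ef}.
Only in 2b49eda's history (ahead): {2b49eda, e2a8dc9, ffc1fe5} — 3.
Only in 085aca6's history (behind): {085aca6} — 1.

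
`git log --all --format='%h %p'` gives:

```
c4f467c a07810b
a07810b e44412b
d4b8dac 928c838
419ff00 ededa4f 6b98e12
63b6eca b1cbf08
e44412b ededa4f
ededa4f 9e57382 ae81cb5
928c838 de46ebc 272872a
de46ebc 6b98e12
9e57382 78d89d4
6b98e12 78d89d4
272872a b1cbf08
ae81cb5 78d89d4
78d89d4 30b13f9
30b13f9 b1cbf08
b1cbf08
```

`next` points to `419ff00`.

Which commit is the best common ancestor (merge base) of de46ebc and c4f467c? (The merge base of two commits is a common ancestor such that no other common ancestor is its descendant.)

Ancestors of de46ebc: {30b13f9, 6b98e12, 78d89d4, b1cbf08, de46ebc}.
Ancestors of c4f467c: {30b13f9, 78d89d4, 9e57382, a07810b, ae81cb5, b1cbf08, c4f467c, e44412b, ededa4f}.
Common ancestors: {30b13f9, 78d89d4, b1cbf08}.
Among these, 78d89d4 is not an ancestor of any other common ancestor — it is the merge base.

78d89d4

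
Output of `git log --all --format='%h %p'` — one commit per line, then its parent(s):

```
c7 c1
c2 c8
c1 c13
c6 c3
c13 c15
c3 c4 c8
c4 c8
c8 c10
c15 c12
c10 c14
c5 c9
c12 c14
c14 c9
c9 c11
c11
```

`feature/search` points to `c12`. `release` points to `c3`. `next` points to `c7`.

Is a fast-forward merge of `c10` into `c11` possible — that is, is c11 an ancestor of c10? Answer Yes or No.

A fast-forward from c11 to c10 is possible iff c11 is an ancestor of c10.
Ancestors of c10: {c10, c11, c14, c9}.
c11 is among them, so fast-forward is possible.

Yes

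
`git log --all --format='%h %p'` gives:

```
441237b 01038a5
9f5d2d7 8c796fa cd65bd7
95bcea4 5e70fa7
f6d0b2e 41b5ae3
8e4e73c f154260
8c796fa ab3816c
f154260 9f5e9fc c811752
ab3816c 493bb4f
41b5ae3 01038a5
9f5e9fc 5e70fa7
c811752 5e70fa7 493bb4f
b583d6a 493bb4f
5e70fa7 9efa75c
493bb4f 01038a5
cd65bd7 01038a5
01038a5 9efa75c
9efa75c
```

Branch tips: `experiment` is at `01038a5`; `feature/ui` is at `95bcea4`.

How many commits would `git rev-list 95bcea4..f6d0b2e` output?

Reachable from f6d0b2e: {01038a5, 41b5ae3, 9efa75c, f6d0b2e}.
Reachable from 95bcea4: {5e70fa7, 95bcea4, 9efa75c}.
In f6d0b2e's history but not 95bcea4's: {01038a5, 41b5ae3, f6d0b2e} — 3 commits.

3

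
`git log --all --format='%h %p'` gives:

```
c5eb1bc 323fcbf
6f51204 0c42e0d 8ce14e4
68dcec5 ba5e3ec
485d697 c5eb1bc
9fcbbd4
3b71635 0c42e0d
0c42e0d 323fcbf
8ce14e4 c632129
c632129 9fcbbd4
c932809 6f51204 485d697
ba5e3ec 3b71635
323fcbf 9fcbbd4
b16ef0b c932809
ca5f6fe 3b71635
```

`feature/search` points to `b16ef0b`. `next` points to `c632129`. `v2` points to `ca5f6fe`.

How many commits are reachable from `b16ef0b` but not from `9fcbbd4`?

9

Reachable from b16ef0b: {0c42e0d, 323fcbf, 485d697, 6f51204, 8ce14e4, 9fcbbd4, b16ef0b, c5eb1bc, c632129, c932809}.
Reachable from 9fcbbd4: {9fcbbd4}.
In b16ef0b's history but not 9fcbbd4's: {0c42e0d, 323fcbf, 485d697, 6f51204, 8ce14e4, b16ef0b, c5eb1bc, c632129, c932809} — 9 commits.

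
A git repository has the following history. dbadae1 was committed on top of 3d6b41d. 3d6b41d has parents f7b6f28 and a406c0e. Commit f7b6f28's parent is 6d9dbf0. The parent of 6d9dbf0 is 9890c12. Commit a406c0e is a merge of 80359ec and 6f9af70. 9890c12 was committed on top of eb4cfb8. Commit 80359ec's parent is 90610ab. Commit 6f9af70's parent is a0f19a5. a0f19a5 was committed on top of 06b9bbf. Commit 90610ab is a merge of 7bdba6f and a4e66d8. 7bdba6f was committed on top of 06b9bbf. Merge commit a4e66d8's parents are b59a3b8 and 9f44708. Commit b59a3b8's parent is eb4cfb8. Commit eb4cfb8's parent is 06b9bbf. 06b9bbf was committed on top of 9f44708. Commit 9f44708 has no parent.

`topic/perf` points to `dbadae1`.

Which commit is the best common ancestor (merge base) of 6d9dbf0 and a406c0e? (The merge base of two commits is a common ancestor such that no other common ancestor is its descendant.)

Ancestors of 6d9dbf0: {06b9bbf, 6d9dbf0, 9890c12, 9f44708, eb4cfb8}.
Ancestors of a406c0e: {06b9bbf, 6f9af70, 7bdba6f, 80359ec, 90610ab, 9f44708, a0f19a5, a406c0e, a4e66d8, b59a3b8, eb4cfb8}.
Common ancestors: {06b9bbf, 9f44708, eb4cfb8}.
Among these, eb4cfb8 is not an ancestor of any other common ancestor — it is the merge base.

eb4cfb8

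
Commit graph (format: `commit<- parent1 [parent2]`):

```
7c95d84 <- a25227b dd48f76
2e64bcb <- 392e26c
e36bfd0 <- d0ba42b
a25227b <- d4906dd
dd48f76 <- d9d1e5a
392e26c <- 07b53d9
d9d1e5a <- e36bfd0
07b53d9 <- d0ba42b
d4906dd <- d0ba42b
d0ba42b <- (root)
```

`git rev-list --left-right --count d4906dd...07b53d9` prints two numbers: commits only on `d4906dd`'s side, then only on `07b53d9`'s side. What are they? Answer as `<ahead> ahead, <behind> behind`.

Reachable from d4906dd: {d0ba42b, d4906dd}.
Reachable from 07b53d9: {07b53d9, d0ba42b}.
Only in d4906dd's history (ahead): {d4906dd} — 1.
Only in 07b53d9's history (behind): {07b53d9} — 1.

1 ahead, 1 behind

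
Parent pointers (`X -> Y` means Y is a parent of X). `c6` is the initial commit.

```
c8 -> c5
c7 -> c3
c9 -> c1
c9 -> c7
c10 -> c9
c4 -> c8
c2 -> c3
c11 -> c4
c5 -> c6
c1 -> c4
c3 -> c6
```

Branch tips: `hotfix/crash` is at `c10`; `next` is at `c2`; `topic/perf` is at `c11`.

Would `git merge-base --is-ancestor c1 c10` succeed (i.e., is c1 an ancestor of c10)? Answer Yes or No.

Ancestors of c10 (commits reachable by following parents): {c1, c10, c3, c4, c5, c6, c7, c8, c9}.
c1 is in that set, so it is an ancestor of c10.

Yes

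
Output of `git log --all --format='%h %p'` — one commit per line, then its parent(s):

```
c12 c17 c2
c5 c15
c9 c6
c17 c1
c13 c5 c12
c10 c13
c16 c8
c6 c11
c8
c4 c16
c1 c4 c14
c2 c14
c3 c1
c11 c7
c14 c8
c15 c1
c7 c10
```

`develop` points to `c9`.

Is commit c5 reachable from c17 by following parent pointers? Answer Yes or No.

No

Ancestors of c17: {c1, c14, c16, c17, c4, c8}.
c5 is not in that set, so it is not an ancestor of c17.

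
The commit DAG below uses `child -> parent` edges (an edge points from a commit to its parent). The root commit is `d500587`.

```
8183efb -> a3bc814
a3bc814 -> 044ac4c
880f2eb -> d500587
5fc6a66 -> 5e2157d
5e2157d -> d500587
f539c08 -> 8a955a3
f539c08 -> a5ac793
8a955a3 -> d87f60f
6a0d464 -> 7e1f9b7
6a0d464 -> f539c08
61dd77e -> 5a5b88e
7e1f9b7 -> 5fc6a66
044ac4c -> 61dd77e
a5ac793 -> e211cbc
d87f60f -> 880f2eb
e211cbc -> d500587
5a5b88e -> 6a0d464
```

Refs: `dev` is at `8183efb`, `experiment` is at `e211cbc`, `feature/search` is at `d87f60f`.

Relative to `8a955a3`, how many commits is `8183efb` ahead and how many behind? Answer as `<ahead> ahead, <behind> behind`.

Reachable from 8183efb: {044ac4c, 5a5b88e, 5e2157d, 5fc6a66, 61dd77e, 6a0d464, 7e1f9b7, 8183efb, 880f2eb, 8a955a3, a3bc814, a5ac793, d500587, d87f60f, e211cbc, f539c08}.
Reachable from 8a955a3: {880f2eb, 8a955a3, d500587, d87f60f}.
Only in 8183efb's history (ahead): {044ac4c, 5a5b88e, 5e2157d, 5fc6a66, 61dd77e, 6a0d464, 7e1f9b7, 8183efb, a3bc814, a5ac793, e211cbc, f539c08} — 12.
Only in 8a955a3's history (behind): {} — 0.

12 ahead, 0 behind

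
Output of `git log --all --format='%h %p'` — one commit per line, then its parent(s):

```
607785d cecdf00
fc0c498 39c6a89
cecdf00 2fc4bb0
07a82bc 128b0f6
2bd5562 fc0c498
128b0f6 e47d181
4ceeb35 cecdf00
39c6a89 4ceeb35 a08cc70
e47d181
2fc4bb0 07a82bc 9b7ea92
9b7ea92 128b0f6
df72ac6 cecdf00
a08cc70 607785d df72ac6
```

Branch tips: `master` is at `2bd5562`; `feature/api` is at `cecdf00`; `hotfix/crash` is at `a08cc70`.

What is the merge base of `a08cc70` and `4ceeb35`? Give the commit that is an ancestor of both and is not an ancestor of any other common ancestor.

Ancestors of a08cc70: {07a82bc, 128b0f6, 2fc4bb0, 607785d, 9b7ea92, a08cc70, cecdf00, df72ac6, e47d181}.
Ancestors of 4ceeb35: {07a82bc, 128b0f6, 2fc4bb0, 4ceeb35, 9b7ea92, cecdf00, e47d181}.
Common ancestors: {07a82bc, 128b0f6, 2fc4bb0, 9b7ea92, cecdf00, e47d181}.
Among these, cecdf00 is not an ancestor of any other common ancestor — it is the merge base.

cecdf00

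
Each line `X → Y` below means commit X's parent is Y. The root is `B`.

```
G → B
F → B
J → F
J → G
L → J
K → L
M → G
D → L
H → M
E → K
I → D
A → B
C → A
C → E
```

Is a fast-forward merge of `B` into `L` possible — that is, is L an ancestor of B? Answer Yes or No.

No

A fast-forward from L to B is possible iff L is an ancestor of B.
Ancestors of B: {B}.
L is not among them, so fast-forward is not possible.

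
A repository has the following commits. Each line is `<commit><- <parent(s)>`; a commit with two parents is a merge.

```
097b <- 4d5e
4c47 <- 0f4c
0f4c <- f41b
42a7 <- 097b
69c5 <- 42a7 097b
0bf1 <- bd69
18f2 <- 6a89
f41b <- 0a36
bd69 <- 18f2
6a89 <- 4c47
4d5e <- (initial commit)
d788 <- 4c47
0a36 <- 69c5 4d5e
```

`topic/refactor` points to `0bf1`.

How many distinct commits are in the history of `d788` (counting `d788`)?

Walking parent pointers from d788: reachable set = {097b, 0a36, 0f4c, 42a7, 4c47, 4d5e, 69c5, d788, f41b}.
That is 9 commits.

9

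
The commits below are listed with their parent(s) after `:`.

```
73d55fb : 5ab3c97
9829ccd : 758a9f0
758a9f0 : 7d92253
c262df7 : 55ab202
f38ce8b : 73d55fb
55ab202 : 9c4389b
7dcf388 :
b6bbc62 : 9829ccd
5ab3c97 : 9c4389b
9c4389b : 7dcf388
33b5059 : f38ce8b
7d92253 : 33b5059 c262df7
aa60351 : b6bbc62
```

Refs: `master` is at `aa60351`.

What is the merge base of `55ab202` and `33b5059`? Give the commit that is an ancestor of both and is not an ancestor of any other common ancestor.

9c4389b

Ancestors of 55ab202: {55ab202, 7dcf388, 9c4389b}.
Ancestors of 33b5059: {33b5059, 5ab3c97, 73d55fb, 7dcf388, 9c4389b, f38ce8b}.
Common ancestors: {7dcf388, 9c4389b}.
Among these, 9c4389b is not an ancestor of any other common ancestor — it is the merge base.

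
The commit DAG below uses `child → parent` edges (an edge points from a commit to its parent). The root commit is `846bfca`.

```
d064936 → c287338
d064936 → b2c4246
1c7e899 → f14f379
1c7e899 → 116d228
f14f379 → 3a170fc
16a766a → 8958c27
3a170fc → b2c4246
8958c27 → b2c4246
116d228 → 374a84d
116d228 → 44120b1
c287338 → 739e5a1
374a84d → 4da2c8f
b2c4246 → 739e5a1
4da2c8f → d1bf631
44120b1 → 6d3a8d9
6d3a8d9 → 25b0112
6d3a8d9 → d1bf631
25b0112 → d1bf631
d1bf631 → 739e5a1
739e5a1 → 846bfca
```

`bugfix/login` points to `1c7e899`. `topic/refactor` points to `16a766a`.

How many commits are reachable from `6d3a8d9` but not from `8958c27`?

3

Reachable from 6d3a8d9: {25b0112, 6d3a8d9, 739e5a1, 846bfca, d1bf631}.
Reachable from 8958c27: {739e5a1, 846bfca, 8958c27, b2c4246}.
In 6d3a8d9's history but not 8958c27's: {25b0112, 6d3a8d9, d1bf631} — 3 commits.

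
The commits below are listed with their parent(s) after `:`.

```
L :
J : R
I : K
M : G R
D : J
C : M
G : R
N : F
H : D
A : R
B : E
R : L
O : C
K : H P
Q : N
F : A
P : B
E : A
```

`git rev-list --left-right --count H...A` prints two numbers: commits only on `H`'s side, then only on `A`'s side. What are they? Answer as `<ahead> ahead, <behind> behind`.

Reachable from H: {D, H, J, L, R}.
Reachable from A: {A, L, R}.
Only in H's history (ahead): {D, H, J} — 3.
Only in A's history (behind): {A} — 1.

3 ahead, 1 behind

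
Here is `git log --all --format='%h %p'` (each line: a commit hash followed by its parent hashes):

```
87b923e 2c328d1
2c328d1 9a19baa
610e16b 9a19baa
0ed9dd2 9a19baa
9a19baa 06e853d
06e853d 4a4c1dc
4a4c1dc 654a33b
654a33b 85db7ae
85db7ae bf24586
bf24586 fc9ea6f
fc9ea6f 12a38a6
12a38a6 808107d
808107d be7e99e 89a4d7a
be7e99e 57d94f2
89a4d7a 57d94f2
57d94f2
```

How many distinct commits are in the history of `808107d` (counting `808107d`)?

Walking parent pointers from 808107d: reachable set = {57d94f2, 808107d, 89a4d7a, be7e99e}.
That is 4 commits.

4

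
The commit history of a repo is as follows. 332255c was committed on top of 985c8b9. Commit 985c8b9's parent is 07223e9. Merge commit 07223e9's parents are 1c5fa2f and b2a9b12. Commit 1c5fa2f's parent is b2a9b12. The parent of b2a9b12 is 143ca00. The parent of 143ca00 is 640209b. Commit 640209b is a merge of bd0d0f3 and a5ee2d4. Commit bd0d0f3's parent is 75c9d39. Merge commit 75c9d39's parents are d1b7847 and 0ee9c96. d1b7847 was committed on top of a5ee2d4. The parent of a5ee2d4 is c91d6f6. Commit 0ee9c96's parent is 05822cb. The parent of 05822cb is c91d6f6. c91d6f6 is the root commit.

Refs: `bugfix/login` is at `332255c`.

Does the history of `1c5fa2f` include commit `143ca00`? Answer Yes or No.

Yes

Ancestors of 1c5fa2f (commits reachable by following parents): {05822cb, 0ee9c96, 143ca00, 1c5fa2f, 640209b, 75c9d39, a5ee2d4, b2a9b12, bd0d0f3, c91d6f6, d1b7847}.
143ca00 is in that set, so it is an ancestor of 1c5fa2f.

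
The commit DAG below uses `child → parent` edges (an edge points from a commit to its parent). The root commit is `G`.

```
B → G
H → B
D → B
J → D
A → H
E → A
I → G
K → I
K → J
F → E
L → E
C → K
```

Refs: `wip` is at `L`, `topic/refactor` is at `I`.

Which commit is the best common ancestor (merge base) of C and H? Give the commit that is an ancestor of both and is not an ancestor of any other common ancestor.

Ancestors of C: {B, C, D, G, I, J, K}.
Ancestors of H: {B, G, H}.
Common ancestors: {B, G}.
Among these, B is not an ancestor of any other common ancestor — it is the merge base.

B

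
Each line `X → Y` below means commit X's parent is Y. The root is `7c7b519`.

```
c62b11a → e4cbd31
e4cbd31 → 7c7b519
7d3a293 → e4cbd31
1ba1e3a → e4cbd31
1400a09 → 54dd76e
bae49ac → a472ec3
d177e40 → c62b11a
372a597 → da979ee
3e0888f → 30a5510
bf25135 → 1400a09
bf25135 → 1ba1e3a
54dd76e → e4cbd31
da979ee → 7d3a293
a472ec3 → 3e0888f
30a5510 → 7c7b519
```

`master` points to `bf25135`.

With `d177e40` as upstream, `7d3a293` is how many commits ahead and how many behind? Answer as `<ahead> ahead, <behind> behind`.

Reachable from 7d3a293: {7c7b519, 7d3a293, e4cbd31}.
Reachable from d177e40: {7c7b519, c62b11a, d177e40, e4cbd31}.
Only in 7d3a293's history (ahead): {7d3a293} — 1.
Only in d177e40's history (behind): {c62b11a, d177e40} — 2.

1 ahead, 2 behind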